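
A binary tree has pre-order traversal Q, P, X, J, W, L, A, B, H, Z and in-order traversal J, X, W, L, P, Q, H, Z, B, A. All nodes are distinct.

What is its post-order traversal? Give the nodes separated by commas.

J, L, W, X, P, Z, H, B, A, Q

The first element of pre-order is the root; it splits in-order into left and right subtrees.
Root Q: left subtree has 5 nodes {J, X, W, L, P}, right has 4 {H, Z, B, A}.
  Root P: left subtree has 4 nodes {J, X, W, L}, right has 0 { }.
    Root X: left subtree has 1 node {J}, right has 2 {W, L}.
      Root W: left subtree has 0 nodes { }, right has 1 {L}.
  Root A: left subtree has 3 nodes {H, Z, B}, right has 0 { }.
    Root B: left subtree has 2 nodes {H, Z}, right has 0 { }.
      Root H: left subtree has 0 nodes { }, right has 1 {Z}.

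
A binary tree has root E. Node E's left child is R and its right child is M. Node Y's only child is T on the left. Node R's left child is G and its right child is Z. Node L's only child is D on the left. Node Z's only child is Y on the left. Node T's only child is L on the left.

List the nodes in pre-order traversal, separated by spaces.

Pre-order visits the node, then its left subtree, then its right subtree.
Visit E.
At E: go left to R.
  Visit R.
  At R: go left to G.
    G is a leaf — visit G.
  At R: go right to Z.
    Visit Z.
    At Z: go left to Y.
      Visit Y.
      At Y: go left to T.
        Visit T.
        At T: go left to L.
          Visit L.
          At L: go left to D.
            D is a leaf — visit D.
          At L: no right child.
        At T: no right child.
      At Y: no right child.
    At Z: no right child.
At E: go right to M.
  M is a leaf — visit M.

E R G Z Y T L D M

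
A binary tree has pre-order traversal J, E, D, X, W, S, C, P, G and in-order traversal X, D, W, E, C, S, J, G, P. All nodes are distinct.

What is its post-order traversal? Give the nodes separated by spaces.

X W D C S E G P J

The first element of pre-order is the root; it splits in-order into left and right subtrees.
Root J: left subtree has 6 nodes {X, D, W, E, C, S}, right has 2 {G, P}.
  Root E: left subtree has 3 nodes {X, D, W}, right has 2 {C, S}.
    Root D: left subtree has 1 node {X}, right has 1 {W}.
    Root S: left subtree has 1 node {C}, right has 0 { }.
  Root P: left subtree has 1 node {G}, right has 0 { }.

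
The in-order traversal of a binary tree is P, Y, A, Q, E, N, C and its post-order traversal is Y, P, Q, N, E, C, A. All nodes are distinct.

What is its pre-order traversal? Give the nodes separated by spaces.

The last element of post-order is the root; it splits in-order into left and right subtrees.
Root A: left subtree has 2 nodes {P, Y}, right has 4 {Q, E, N, C}.
  Root P: left subtree has 0 nodes { }, right has 1 {Y}.
  Root C: left subtree has 3 nodes {Q, E, N}, right has 0 { }.
    Root E: left subtree has 1 node {Q}, right has 1 {N}.

A P Y C E Q N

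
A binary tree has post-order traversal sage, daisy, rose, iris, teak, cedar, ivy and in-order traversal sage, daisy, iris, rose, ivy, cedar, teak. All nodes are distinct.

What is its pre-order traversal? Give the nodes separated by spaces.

The last element of post-order is the root; it splits in-order into left and right subtrees.
Root ivy: left subtree has 4 nodes {sage, daisy, iris, rose}, right has 2 {cedar, teak}.
  Root iris: left subtree has 2 nodes {sage, daisy}, right has 1 {rose}.
    Root daisy: left subtree has 1 node {sage}, right has 0 { }.
  Root cedar: left subtree has 0 nodes { }, right has 1 {teak}.

ivy iris daisy sage rose cedar teak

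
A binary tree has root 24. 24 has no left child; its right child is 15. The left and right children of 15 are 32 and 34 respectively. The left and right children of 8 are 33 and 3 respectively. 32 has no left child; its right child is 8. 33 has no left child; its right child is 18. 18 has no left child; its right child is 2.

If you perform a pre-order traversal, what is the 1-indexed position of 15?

Pre-order visits the node, then its left subtree, then its right subtree.
Visit 24.
At 24: no left child.
At 24: go right to 15.
  Visit 15.
  At 15: go left to 32.
    Visit 32.
    At 32: no left child.
    At 32: go right to 8.
      Visit 8.
      At 8: go left to 33.
        Visit 33.
        At 33: no left child.
        At 33: go right to 18.
          Visit 18.
          At 18: no left child.
          At 18: go right to 2.
            2 is a leaf — visit 2.
      At 8: go right to 3.
        3 is a leaf — visit 3.
  At 15: go right to 34.
    34 is a leaf — visit 34.
Full pre-order sequence: 24, 15, 32, 8, 33, 18, 2, 3, 34.

2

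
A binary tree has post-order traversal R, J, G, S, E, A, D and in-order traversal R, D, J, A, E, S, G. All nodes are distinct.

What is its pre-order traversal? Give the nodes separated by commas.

The last element of post-order is the root; it splits in-order into left and right subtrees.
Root D: left subtree has 1 node {R}, right has 5 {J, A, E, S, G}.
  Root A: left subtree has 1 node {J}, right has 3 {E, S, G}.
    Root E: left subtree has 0 nodes { }, right has 2 {S, G}.
      Root S: left subtree has 0 nodes { }, right has 1 {G}.

D, R, A, J, E, S, G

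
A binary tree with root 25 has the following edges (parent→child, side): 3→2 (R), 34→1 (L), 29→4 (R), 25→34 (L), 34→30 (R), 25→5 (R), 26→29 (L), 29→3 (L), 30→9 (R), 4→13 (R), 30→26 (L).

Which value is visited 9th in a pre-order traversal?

4

Pre-order visits the node, then its left subtree, then its right subtree.
Visit 25.
At 25: go left to 34.
  Visit 34.
  At 34: go left to 1.
    1 is a leaf — visit 1.
  At 34: go right to 30.
    Visit 30.
    At 30: go left to 26.
      Visit 26.
      At 26: go left to 29.
        Visit 29.
        At 29: go left to 3.
          Visit 3.
          At 3: no left child.
          At 3: go right to 2.
            2 is a leaf — visit 2.
        At 29: go right to 4.
          Visit 4.
          At 4: no left child.
          At 4: go right to 13.
            13 is a leaf — visit 13.
      At 26: no right child.
    At 30: go right to 9.
      9 is a leaf — visit 9.
At 25: go right to 5.
  5 is a leaf — visit 5.
Full pre-order sequence: 25, 34, 1, 30, 26, 29, 3, 2, 4, 13, 9, 5.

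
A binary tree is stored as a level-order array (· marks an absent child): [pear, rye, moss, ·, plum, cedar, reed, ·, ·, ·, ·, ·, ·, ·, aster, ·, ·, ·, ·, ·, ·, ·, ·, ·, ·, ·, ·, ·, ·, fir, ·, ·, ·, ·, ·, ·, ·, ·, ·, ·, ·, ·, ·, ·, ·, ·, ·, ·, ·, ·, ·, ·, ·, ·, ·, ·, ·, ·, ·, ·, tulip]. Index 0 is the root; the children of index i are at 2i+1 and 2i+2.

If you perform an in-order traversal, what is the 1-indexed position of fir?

In-order visits the left subtree, then the node, then the right subtree.
At pear: go left to rye.
  At rye: no left child.
  Visit rye.
  At rye: go right to plum.
    plum is a leaf — visit plum.
Visit pear.
At pear: go right to moss.
  At moss: go left to cedar.
    cedar is a leaf — visit cedar.
  Visit moss.
  At moss: go right to reed.
    At reed: no left child.
    Visit reed.
    At reed: go right to aster.
      At aster: go left to fir.
        At fir: no left child.
        Visit fir.
        At fir: go right to tulip.
          tulip is a leaf — visit tulip.
      Visit aster.
      At aster: no right child.
Full in-order sequence: rye, plum, pear, cedar, moss, reed, fir, tulip, aster.

7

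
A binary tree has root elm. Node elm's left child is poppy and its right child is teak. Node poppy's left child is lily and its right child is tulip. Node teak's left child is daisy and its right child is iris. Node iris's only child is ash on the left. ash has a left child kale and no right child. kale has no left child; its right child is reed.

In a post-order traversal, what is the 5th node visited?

Post-order visits the left subtree, then the right subtree, then the node.
At elm: go left to poppy.
  At poppy: go left to lily.
    lily is a leaf — visit lily.
  At poppy: go right to tulip.
    tulip is a leaf — visit tulip.
  Visit poppy.
At elm: go right to teak.
  At teak: go left to daisy.
    daisy is a leaf — visit daisy.
  At teak: go right to iris.
    At iris: go left to ash.
      At ash: go left to kale.
        At kale: no left child.
        At kale: go right to reed.
          reed is a leaf — visit reed.
        Visit kale.
      At ash: no right child.
      Visit ash.
    At iris: no right child.
    Visit iris.
  Visit teak.
Visit elm.
Full post-order sequence: lily, tulip, poppy, daisy, reed, kale, ash, iris, teak, elm.

reed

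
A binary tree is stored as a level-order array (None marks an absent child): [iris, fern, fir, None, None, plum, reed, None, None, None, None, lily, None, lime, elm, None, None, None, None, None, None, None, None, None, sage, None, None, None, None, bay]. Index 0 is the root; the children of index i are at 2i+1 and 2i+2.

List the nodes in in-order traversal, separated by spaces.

fern iris lily sage plum fir lime reed bay elm

In-order visits the left subtree, then the node, then the right subtree.
At iris: go left to fern.
  fern is a leaf — visit fern.
Visit iris.
At iris: go right to fir.
  At fir: go left to plum.
    At plum: go left to lily.
      At lily: no left child.
      Visit lily.
      At lily: go right to sage.
        sage is a leaf — visit sage.
    Visit plum.
    At plum: no right child.
  Visit fir.
  At fir: go right to reed.
    At reed: go left to lime.
      lime is a leaf — visit lime.
    Visit reed.
    At reed: go right to elm.
      At elm: go left to bay.
        bay is a leaf — visit bay.
      Visit elm.
      At elm: no right child.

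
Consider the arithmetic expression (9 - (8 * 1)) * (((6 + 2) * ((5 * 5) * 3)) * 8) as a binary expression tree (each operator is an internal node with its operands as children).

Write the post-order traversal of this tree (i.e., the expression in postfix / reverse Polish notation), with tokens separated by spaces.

Post-order on an expression tree gives postfix notation: for each operator, emit left operand, right operand, then the operator.

9 8 1 * - 6 2 + 5 5 * 3 * * 8 * *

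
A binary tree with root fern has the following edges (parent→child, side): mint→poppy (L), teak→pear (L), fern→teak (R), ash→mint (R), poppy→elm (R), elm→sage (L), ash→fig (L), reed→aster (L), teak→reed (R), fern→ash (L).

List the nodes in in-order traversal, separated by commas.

fig, ash, poppy, sage, elm, mint, fern, pear, teak, aster, reed

In-order visits the left subtree, then the node, then the right subtree.
At fern: go left to ash.
  At ash: go left to fig.
    fig is a leaf — visit fig.
  Visit ash.
  At ash: go right to mint.
    At mint: go left to poppy.
      At poppy: no left child.
      Visit poppy.
      At poppy: go right to elm.
        At elm: go left to sage.
          sage is a leaf — visit sage.
        Visit elm.
        At elm: no right child.
    Visit mint.
    At mint: no right child.
Visit fern.
At fern: go right to teak.
  At teak: go left to pear.
    pear is a leaf — visit pear.
  Visit teak.
  At teak: go right to reed.
    At reed: go left to aster.
      aster is a leaf — visit aster.
    Visit reed.
    At reed: no right child.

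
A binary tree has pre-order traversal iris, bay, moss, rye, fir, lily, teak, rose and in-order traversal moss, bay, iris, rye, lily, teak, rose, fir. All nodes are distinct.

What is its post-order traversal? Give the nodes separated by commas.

The first element of pre-order is the root; it splits in-order into left and right subtrees.
Root iris: left subtree has 2 nodes {moss, bay}, right has 5 {rye, lily, teak, rose, fir}.
  Root bay: left subtree has 1 node {moss}, right has 0 { }.
  Root rye: left subtree has 0 nodes { }, right has 4 {lily, teak, rose, fir}.
    Root fir: left subtree has 3 nodes {lily, teak, rose}, right has 0 { }.
      Root lily: left subtree has 0 nodes { }, right has 2 {teak, rose}.
        Root teak: left subtree has 0 nodes { }, right has 1 {rose}.

moss, bay, rose, teak, lily, fir, rye, iris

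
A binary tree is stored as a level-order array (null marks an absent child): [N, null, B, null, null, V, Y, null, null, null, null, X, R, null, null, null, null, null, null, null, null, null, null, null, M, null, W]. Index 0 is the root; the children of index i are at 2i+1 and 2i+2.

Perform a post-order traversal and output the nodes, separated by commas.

Post-order visits the left subtree, then the right subtree, then the node.
At N: no left child.
At N: go right to B.
  At B: go left to V.
    At V: go left to X.
      At X: no left child.
      At X: go right to M.
        M is a leaf — visit M.
      Visit X.
    At V: go right to R.
      At R: no left child.
      At R: go right to W.
        W is a leaf — visit W.
      Visit R.
    Visit V.
  At B: go right to Y.
    Y is a leaf — visit Y.
  Visit B.
Visit N.

M, X, W, R, V, Y, B, N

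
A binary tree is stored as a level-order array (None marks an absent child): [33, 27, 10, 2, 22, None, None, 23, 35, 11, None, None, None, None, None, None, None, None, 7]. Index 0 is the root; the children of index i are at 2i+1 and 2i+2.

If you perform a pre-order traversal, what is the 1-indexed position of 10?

9

Pre-order visits the node, then its left subtree, then its right subtree.
Visit 33.
At 33: go left to 27.
  Visit 27.
  At 27: go left to 2.
    Visit 2.
    At 2: go left to 23.
      23 is a leaf — visit 23.
    At 2: go right to 35.
      Visit 35.
      At 35: no left child.
      At 35: go right to 7.
        7 is a leaf — visit 7.
  At 27: go right to 22.
    Visit 22.
    At 22: go left to 11.
      11 is a leaf — visit 11.
    At 22: no right child.
At 33: go right to 10.
  10 is a leaf — visit 10.
Full pre-order sequence: 33, 27, 2, 23, 35, 7, 22, 11, 10.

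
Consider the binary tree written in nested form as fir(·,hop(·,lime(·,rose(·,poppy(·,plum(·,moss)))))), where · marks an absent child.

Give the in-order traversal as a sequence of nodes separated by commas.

In-order visits the left subtree, then the node, then the right subtree.
At fir: no left child.
Visit fir.
At fir: go right to hop.
  At hop: no left child.
  Visit hop.
  At hop: go right to lime.
    At lime: no left child.
    Visit lime.
    At lime: go right to rose.
      At rose: no left child.
      Visit rose.
      At rose: go right to poppy.
        At poppy: no left child.
        Visit poppy.
        At poppy: go right to plum.
          At plum: no left child.
          Visit plum.
          At plum: go right to moss.
            moss is a leaf — visit moss.

fir, hop, lime, rose, poppy, plum, moss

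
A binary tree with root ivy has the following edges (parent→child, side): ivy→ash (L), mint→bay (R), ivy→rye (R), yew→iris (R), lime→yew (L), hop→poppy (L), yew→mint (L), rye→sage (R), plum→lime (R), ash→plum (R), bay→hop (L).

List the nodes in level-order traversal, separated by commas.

ivy, ash, rye, plum, sage, lime, yew, mint, iris, bay, hop, poppy

Level-order visits nodes level by level from the root, left to right within each level.
Level 0: ivy
Level 1: ash, rye
Level 2: plum, sage
Level 3: lime
Level 4: yew
Level 5: mint, iris
Level 6: bay
Level 7: hop
Level 8: poppy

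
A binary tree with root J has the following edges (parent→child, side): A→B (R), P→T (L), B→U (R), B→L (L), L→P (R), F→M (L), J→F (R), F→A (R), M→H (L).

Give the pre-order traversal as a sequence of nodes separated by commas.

Pre-order visits the node, then its left subtree, then its right subtree.
Visit J.
At J: no left child.
At J: go right to F.
  Visit F.
  At F: go left to M.
    Visit M.
    At M: go left to H.
      H is a leaf — visit H.
    At M: no right child.
  At F: go right to A.
    Visit A.
    At A: no left child.
    At A: go right to B.
      Visit B.
      At B: go left to L.
        Visit L.
        At L: no left child.
        At L: go right to P.
          Visit P.
          At P: go left to T.
            T is a leaf — visit T.
          At P: no right child.
      At B: go right to U.
        U is a leaf — visit U.

J, F, M, H, A, B, L, P, T, U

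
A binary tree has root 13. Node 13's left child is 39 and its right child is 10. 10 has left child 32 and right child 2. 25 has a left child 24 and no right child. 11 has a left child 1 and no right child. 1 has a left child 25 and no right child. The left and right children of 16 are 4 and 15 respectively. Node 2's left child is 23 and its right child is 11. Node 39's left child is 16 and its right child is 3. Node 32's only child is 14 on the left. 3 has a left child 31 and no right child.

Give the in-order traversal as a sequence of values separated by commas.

4, 16, 15, 39, 31, 3, 13, 14, 32, 10, 23, 2, 24, 25, 1, 11

In-order visits the left subtree, then the node, then the right subtree.
At 13: go left to 39.
  At 39: go left to 16.
    At 16: go left to 4.
      4 is a leaf — visit 4.
    Visit 16.
    At 16: go right to 15.
      15 is a leaf — visit 15.
  Visit 39.
  At 39: go right to 3.
    At 3: go left to 31.
      31 is a leaf — visit 31.
    Visit 3.
    At 3: no right child.
Visit 13.
At 13: go right to 10.
  At 10: go left to 32.
    At 32: go left to 14.
      14 is a leaf — visit 14.
    Visit 32.
    At 32: no right child.
  Visit 10.
  At 10: go right to 2.
    At 2: go left to 23.
      23 is a leaf — visit 23.
    Visit 2.
    At 2: go right to 11.
      At 11: go left to 1.
        At 1: go left to 25.
          At 25: go left to 24.
            24 is a leaf — visit 24.
          Visit 25.
          At 25: no right child.
        Visit 1.
        At 1: no right child.
      Visit 11.
      At 11: no right child.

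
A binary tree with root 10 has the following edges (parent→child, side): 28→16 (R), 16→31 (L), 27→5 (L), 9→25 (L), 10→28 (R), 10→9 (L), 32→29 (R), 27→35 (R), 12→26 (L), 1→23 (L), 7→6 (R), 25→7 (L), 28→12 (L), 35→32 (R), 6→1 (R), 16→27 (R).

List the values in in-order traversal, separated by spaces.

7 6 23 1 25 9 10 26 12 28 31 16 5 27 35 32 29

In-order visits the left subtree, then the node, then the right subtree.
At 10: go left to 9.
  At 9: go left to 25.
    At 25: go left to 7.
      At 7: no left child.
      Visit 7.
      At 7: go right to 6.
        At 6: no left child.
        Visit 6.
        At 6: go right to 1.
          At 1: go left to 23.
            23 is a leaf — visit 23.
          Visit 1.
          At 1: no right child.
    Visit 25.
    At 25: no right child.
  Visit 9.
  At 9: no right child.
Visit 10.
At 10: go right to 28.
  At 28: go left to 12.
    At 12: go left to 26.
      26 is a leaf — visit 26.
    Visit 12.
    At 12: no right child.
  Visit 28.
  At 28: go right to 16.
    At 16: go left to 31.
      31 is a leaf — visit 31.
    Visit 16.
    At 16: go right to 27.
      At 27: go left to 5.
        5 is a leaf — visit 5.
      Visit 27.
      At 27: go right to 35.
        At 35: no left child.
        Visit 35.
        At 35: go right to 32.
          At 32: no left child.
          Visit 32.
          At 32: go right to 29.
            29 is a leaf — visit 29.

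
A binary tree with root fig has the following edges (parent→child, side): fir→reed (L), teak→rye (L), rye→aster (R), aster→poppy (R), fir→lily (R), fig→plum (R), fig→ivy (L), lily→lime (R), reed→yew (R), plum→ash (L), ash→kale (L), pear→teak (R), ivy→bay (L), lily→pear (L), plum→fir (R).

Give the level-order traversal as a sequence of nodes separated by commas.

fig, ivy, plum, bay, ash, fir, kale, reed, lily, yew, pear, lime, teak, rye, aster, poppy

Level-order visits nodes level by level from the root, left to right within each level.
Level 0: fig
Level 1: ivy, plum
Level 2: bay, ash, fir
Level 3: kale, reed, lily
Level 4: yew, pear, lime
Level 5: teak
Level 6: rye
Level 7: aster
Level 8: poppy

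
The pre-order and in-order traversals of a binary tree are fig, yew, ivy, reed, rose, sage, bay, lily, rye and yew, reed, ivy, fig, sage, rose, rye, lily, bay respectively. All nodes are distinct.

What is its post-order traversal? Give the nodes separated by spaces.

The first element of pre-order is the root; it splits in-order into left and right subtrees.
Root fig: left subtree has 3 nodes {yew, reed, ivy}, right has 5 {sage, rose, rye, lily, bay}.
  Root yew: left subtree has 0 nodes { }, right has 2 {reed, ivy}.
    Root ivy: left subtree has 1 node {reed}, right has 0 { }.
  Root rose: left subtree has 1 node {sage}, right has 3 {rye, lily, bay}.
    Root bay: left subtree has 2 nodes {rye, lily}, right has 0 { }.
      Root lily: left subtree has 1 node {rye}, right has 0 { }.

reed ivy yew sage rye lily bay rose fig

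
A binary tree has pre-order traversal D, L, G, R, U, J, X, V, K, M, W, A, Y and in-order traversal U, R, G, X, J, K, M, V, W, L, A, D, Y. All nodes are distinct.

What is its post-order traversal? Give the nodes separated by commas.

The first element of pre-order is the root; it splits in-order into left and right subtrees.
Root D: left subtree has 11 nodes {U, R, G, X, J, K, M, V, W, L, A}, right has 1 {Y}.
  Root L: left subtree has 9 nodes {U, R, G, X, J, K, M, V, W}, right has 1 {A}.
    Root G: left subtree has 2 nodes {U, R}, right has 6 {X, J, K, M, V, W}.
      Root R: left subtree has 1 node {U}, right has 0 { }.
      Root J: left subtree has 1 node {X}, right has 4 {K, M, V, W}.
        Root V: left subtree has 2 nodes {K, M}, right has 1 {W}.
          Root K: left subtree has 0 nodes { }, right has 1 {M}.

U, R, X, M, K, W, V, J, G, A, L, Y, D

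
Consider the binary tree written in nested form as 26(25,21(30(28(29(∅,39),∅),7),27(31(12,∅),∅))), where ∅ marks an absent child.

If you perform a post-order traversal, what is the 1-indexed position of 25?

Post-order visits the left subtree, then the right subtree, then the node.
At 26: go left to 25.
  25 is a leaf — visit 25.
At 26: go right to 21.
  At 21: go left to 30.
    At 30: go left to 28.
      At 28: go left to 29.
        At 29: no left child.
        At 29: go right to 39.
          39 is a leaf — visit 39.
        Visit 29.
      At 28: no right child.
      Visit 28.
    At 30: go right to 7.
      7 is a leaf — visit 7.
    Visit 30.
  At 21: go right to 27.
    At 27: go left to 31.
      At 31: go left to 12.
        12 is a leaf — visit 12.
      At 31: no right child.
      Visit 31.
    At 27: no right child.
    Visit 27.
  Visit 21.
Visit 26.
Full post-order sequence: 25, 39, 29, 28, 7, 30, 12, 31, 27, 21, 26.

1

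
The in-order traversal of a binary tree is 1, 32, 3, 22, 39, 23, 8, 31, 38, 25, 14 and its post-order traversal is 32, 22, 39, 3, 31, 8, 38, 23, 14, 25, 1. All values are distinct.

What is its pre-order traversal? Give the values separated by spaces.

1 25 23 3 32 39 22 38 8 31 14

The last element of post-order is the root; it splits in-order into left and right subtrees.
Root 1: left subtree has 0 nodes { }, right has 10 {32, 3, 22, 39, 23, 8, 31, 38, 25, 14}.
  Root 25: left subtree has 8 nodes {32, 3, 22, 39, 23, 8, 31, 38}, right has 1 {14}.
    Root 23: left subtree has 4 nodes {32, 3, 22, 39}, right has 3 {8, 31, 38}.
      Root 3: left subtree has 1 node {32}, right has 2 {22, 39}.
        Root 39: left subtree has 1 node {22}, right has 0 { }.
      Root 38: left subtree has 2 nodes {8, 31}, right has 0 { }.
        Root 8: left subtree has 0 nodes { }, right has 1 {31}.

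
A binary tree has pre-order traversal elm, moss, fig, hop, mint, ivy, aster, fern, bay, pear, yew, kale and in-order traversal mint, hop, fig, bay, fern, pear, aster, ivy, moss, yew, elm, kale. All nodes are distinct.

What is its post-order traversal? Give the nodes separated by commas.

The first element of pre-order is the root; it splits in-order into left and right subtrees.
Root elm: left subtree has 10 nodes {mint, hop, fig, bay, fern, pear, aster, ivy, moss, yew}, right has 1 {kale}.
  Root moss: left subtree has 8 nodes {mint, hop, fig, bay, fern, pear, aster, ivy}, right has 1 {yew}.
    Root fig: left subtree has 2 nodes {mint, hop}, right has 5 {bay, fern, pear, aster, ivy}.
      Root hop: left subtree has 1 node {mint}, right has 0 { }.
      Root ivy: left subtree has 4 nodes {bay, fern, pear, aster}, right has 0 { }.
        Root aster: left subtree has 3 nodes {bay, fern, pear}, right has 0 { }.
          Root fern: left subtree has 1 node {bay}, right has 1 {pear}.

mint, hop, bay, pear, fern, aster, ivy, fig, yew, moss, kale, elm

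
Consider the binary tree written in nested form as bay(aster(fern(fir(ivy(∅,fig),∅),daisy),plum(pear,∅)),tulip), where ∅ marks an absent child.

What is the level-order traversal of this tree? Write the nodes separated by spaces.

Level-order visits nodes level by level from the root, left to right within each level.
Level 0: bay
Level 1: aster, tulip
Level 2: fern, plum
Level 3: fir, daisy, pear
Level 4: ivy
Level 5: fig

bay aster tulip fern plum fir daisy pear ivy fig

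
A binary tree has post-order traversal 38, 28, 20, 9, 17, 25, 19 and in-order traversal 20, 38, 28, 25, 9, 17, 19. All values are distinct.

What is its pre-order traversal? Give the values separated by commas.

The last element of post-order is the root; it splits in-order into left and right subtrees.
Root 19: left subtree has 6 nodes {20, 38, 28, 25, 9, 17}, right has 0 { }.
  Root 25: left subtree has 3 nodes {20, 38, 28}, right has 2 {9, 17}.
    Root 20: left subtree has 0 nodes { }, right has 2 {38, 28}.
      Root 28: left subtree has 1 node {38}, right has 0 { }.
    Root 17: left subtree has 1 node {9}, right has 0 { }.

19, 25, 20, 28, 38, 17, 9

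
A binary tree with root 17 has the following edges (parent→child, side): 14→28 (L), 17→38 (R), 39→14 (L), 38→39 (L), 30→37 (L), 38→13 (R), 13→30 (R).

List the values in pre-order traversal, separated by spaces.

17 38 39 14 28 13 30 37

Pre-order visits the node, then its left subtree, then its right subtree.
Visit 17.
At 17: no left child.
At 17: go right to 38.
  Visit 38.
  At 38: go left to 39.
    Visit 39.
    At 39: go left to 14.
      Visit 14.
      At 14: go left to 28.
        28 is a leaf — visit 28.
      At 14: no right child.
    At 39: no right child.
  At 38: go right to 13.
    Visit 13.
    At 13: no left child.
    At 13: go right to 30.
      Visit 30.
      At 30: go left to 37.
        37 is a leaf — visit 37.
      At 30: no right child.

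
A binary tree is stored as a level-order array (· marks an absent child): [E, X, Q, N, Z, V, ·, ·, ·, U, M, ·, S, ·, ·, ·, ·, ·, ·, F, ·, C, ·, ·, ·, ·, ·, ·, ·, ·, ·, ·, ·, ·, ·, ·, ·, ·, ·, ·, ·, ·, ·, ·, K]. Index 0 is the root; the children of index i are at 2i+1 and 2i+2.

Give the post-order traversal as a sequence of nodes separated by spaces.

N F U K C M Z X S V Q E

Post-order visits the left subtree, then the right subtree, then the node.
At E: go left to X.
  At X: go left to N.
    N is a leaf — visit N.
  At X: go right to Z.
    At Z: go left to U.
      At U: go left to F.
        F is a leaf — visit F.
      At U: no right child.
      Visit U.
    At Z: go right to M.
      At M: go left to C.
        At C: no left child.
        At C: go right to K.
          K is a leaf — visit K.
        Visit C.
      At M: no right child.
      Visit M.
    Visit Z.
  Visit X.
At E: go right to Q.
  At Q: go left to V.
    At V: no left child.
    At V: go right to S.
      S is a leaf — visit S.
    Visit V.
  At Q: no right child.
  Visit Q.
Visit E.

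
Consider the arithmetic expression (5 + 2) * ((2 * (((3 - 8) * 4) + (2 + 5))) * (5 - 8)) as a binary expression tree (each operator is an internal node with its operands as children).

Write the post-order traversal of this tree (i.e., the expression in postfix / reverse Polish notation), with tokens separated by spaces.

5 2 + 2 3 8 - 4 * 2 5 + + * 5 8 - * *

Post-order on an expression tree gives postfix notation: for each operator, emit left operand, right operand, then the operator.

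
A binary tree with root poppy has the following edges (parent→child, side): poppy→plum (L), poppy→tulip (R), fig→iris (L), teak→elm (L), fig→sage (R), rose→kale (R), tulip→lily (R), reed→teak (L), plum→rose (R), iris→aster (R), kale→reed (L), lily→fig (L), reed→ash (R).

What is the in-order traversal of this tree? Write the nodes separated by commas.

In-order visits the left subtree, then the node, then the right subtree.
At poppy: go left to plum.
  At plum: no left child.
  Visit plum.
  At plum: go right to rose.
    At rose: no left child.
    Visit rose.
    At rose: go right to kale.
      At kale: go left to reed.
        At reed: go left to teak.
          At teak: go left to elm.
            elm is a leaf — visit elm.
          Visit teak.
          At teak: no right child.
        Visit reed.
        At reed: go right to ash.
          ash is a leaf — visit ash.
      Visit kale.
      At kale: no right child.
Visit poppy.
At poppy: go right to tulip.
  At tulip: no left child.
  Visit tulip.
  At tulip: go right to lily.
    At lily: go left to fig.
      At fig: go left to iris.
        At iris: no left child.
        Visit iris.
        At iris: go right to aster.
          aster is a leaf — visit aster.
      Visit fig.
      At fig: go right to sage.
        sage is a leaf — visit sage.
    Visit lily.
    At lily: no right child.

plum, rose, elm, teak, reed, ash, kale, poppy, tulip, iris, aster, fig, sage, lily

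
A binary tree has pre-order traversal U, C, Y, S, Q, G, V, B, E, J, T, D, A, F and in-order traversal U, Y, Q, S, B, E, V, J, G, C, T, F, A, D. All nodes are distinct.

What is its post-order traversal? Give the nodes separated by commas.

The first element of pre-order is the root; it splits in-order into left and right subtrees.
Root U: left subtree has 0 nodes { }, right has 13 {Y, Q, S, B, E, V, J, G, C, T, F, A, D}.
  Root C: left subtree has 8 nodes {Y, Q, S, B, E, V, J, G}, right has 4 {T, F, A, D}.
    Root Y: left subtree has 0 nodes { }, right has 7 {Q, S, B, E, V, J, G}.
      Root S: left subtree has 1 node {Q}, right has 5 {B, E, V, J, G}.
        Root G: left subtree has 4 nodes {B, E, V, J}, right has 0 { }.
          Root V: left subtree has 2 nodes {B, E}, right has 1 {J}.
            Root B: left subtree has 0 nodes { }, right has 1 {E}.
    Root T: left subtree has 0 nodes { }, right has 3 {F, A, D}.
      Root D: left subtree has 2 nodes {F, A}, right has 0 { }.
        Root A: left subtree has 1 node {F}, right has 0 { }.

Q, E, B, J, V, G, S, Y, F, A, D, T, C, U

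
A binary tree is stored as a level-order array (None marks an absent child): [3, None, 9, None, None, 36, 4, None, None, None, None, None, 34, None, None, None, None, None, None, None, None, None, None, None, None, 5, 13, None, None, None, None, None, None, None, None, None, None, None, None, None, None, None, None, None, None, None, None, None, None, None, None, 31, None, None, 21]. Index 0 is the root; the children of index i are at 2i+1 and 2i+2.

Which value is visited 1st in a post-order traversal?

31

Post-order visits the left subtree, then the right subtree, then the node.
At 3: no left child.
At 3: go right to 9.
  At 9: go left to 36.
    At 36: no left child.
    At 36: go right to 34.
      At 34: go left to 5.
        At 5: go left to 31.
          31 is a leaf — visit 31.
        At 5: no right child.
        Visit 5.
      At 34: go right to 13.
        At 13: no left child.
        At 13: go right to 21.
          21 is a leaf — visit 21.
        Visit 13.
      Visit 34.
    Visit 36.
  At 9: go right to 4.
    4 is a leaf — visit 4.
  Visit 9.
Visit 3.
Full post-order sequence: 31, 5, 21, 13, 34, 36, 4, 9, 3.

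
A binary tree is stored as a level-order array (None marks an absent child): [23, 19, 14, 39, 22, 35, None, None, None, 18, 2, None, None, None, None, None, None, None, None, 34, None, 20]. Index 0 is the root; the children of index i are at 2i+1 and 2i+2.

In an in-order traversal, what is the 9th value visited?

In-order visits the left subtree, then the node, then the right subtree.
At 23: go left to 19.
  At 19: go left to 39.
    39 is a leaf — visit 39.
  Visit 19.
  At 19: go right to 22.
    At 22: go left to 18.
      At 18: go left to 34.
        34 is a leaf — visit 34.
      Visit 18.
      At 18: no right child.
    Visit 22.
    At 22: go right to 2.
      At 2: go left to 20.
        20 is a leaf — visit 20.
      Visit 2.
      At 2: no right child.
Visit 23.
At 23: go right to 14.
  At 14: go left to 35.
    35 is a leaf — visit 35.
  Visit 14.
  At 14: no right child.
Full in-order sequence: 39, 19, 34, 18, 22, 20, 2, 23, 35, 14.

35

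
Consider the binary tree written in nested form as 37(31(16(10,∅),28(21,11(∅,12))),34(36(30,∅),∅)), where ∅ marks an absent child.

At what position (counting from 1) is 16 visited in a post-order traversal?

Post-order visits the left subtree, then the right subtree, then the node.
At 37: go left to 31.
  At 31: go left to 16.
    At 16: go left to 10.
      10 is a leaf — visit 10.
    At 16: no right child.
    Visit 16.
  At 31: go right to 28.
    At 28: go left to 21.
      21 is a leaf — visit 21.
    At 28: go right to 11.
      At 11: no left child.
      At 11: go right to 12.
        12 is a leaf — visit 12.
      Visit 11.
    Visit 28.
  Visit 31.
At 37: go right to 34.
  At 34: go left to 36.
    At 36: go left to 30.
      30 is a leaf — visit 30.
    At 36: no right child.
    Visit 36.
  At 34: no right child.
  Visit 34.
Visit 37.
Full post-order sequence: 10, 16, 21, 12, 11, 28, 31, 30, 36, 34, 37.

2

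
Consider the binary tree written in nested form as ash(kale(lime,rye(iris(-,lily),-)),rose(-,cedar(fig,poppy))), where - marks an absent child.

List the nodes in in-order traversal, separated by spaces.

lime kale iris lily rye ash rose fig cedar poppy

In-order visits the left subtree, then the node, then the right subtree.
At ash: go left to kale.
  At kale: go left to lime.
    lime is a leaf — visit lime.
  Visit kale.
  At kale: go right to rye.
    At rye: go left to iris.
      At iris: no left child.
      Visit iris.
      At iris: go right to lily.
        lily is a leaf — visit lily.
    Visit rye.
    At rye: no right child.
Visit ash.
At ash: go right to rose.
  At rose: no left child.
  Visit rose.
  At rose: go right to cedar.
    At cedar: go left to fig.
      fig is a leaf — visit fig.
    Visit cedar.
    At cedar: go right to poppy.
      poppy is a leaf — visit poppy.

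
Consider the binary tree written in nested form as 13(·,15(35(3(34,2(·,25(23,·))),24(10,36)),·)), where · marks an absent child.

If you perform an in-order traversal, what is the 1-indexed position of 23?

5

In-order visits the left subtree, then the node, then the right subtree.
At 13: no left child.
Visit 13.
At 13: go right to 15.
  At 15: go left to 35.
    At 35: go left to 3.
      At 3: go left to 34.
        34 is a leaf — visit 34.
      Visit 3.
      At 3: go right to 2.
        At 2: no left child.
        Visit 2.
        At 2: go right to 25.
          At 25: go left to 23.
            23 is a leaf — visit 23.
          Visit 25.
          At 25: no right child.
    Visit 35.
    At 35: go right to 24.
      At 24: go left to 10.
        10 is a leaf — visit 10.
      Visit 24.
      At 24: go right to 36.
        36 is a leaf — visit 36.
  Visit 15.
  At 15: no right child.
Full in-order sequence: 13, 34, 3, 2, 23, 25, 35, 10, 24, 36, 15.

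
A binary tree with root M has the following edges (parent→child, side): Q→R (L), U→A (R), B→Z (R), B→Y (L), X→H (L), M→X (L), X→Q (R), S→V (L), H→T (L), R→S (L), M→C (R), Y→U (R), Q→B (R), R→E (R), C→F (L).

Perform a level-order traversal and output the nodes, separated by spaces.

M X C H Q F T R B S E Y Z V U A

Level-order visits nodes level by level from the root, left to right within each level.
Level 0: M
Level 1: X, C
Level 2: H, Q, F
Level 3: T, R, B
Level 4: S, E, Y, Z
Level 5: V, U
Level 6: A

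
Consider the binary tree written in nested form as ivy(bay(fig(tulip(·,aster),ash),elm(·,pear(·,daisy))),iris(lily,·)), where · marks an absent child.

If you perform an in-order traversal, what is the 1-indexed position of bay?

5

In-order visits the left subtree, then the node, then the right subtree.
At ivy: go left to bay.
  At bay: go left to fig.
    At fig: go left to tulip.
      At tulip: no left child.
      Visit tulip.
      At tulip: go right to aster.
        aster is a leaf — visit aster.
    Visit fig.
    At fig: go right to ash.
      ash is a leaf — visit ash.
  Visit bay.
  At bay: go right to elm.
    At elm: no left child.
    Visit elm.
    At elm: go right to pear.
      At pear: no left child.
      Visit pear.
      At pear: go right to daisy.
        daisy is a leaf — visit daisy.
Visit ivy.
At ivy: go right to iris.
  At iris: go left to lily.
    lily is a leaf — visit lily.
  Visit iris.
  At iris: no right child.
Full in-order sequence: tulip, aster, fig, ash, bay, elm, pear, daisy, ivy, lily, iris.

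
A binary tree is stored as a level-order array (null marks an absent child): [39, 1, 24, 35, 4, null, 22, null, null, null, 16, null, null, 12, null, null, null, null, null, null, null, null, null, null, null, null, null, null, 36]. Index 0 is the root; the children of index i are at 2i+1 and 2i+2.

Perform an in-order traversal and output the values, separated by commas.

In-order visits the left subtree, then the node, then the right subtree.
At 39: go left to 1.
  At 1: go left to 35.
    35 is a leaf — visit 35.
  Visit 1.
  At 1: go right to 4.
    At 4: no left child.
    Visit 4.
    At 4: go right to 16.
      16 is a leaf — visit 16.
Visit 39.
At 39: go right to 24.
  At 24: no left child.
  Visit 24.
  At 24: go right to 22.
    At 22: go left to 12.
      At 12: no left child.
      Visit 12.
      At 12: go right to 36.
        36 is a leaf — visit 36.
    Visit 22.
    At 22: no right child.

35, 1, 4, 16, 39, 24, 12, 36, 22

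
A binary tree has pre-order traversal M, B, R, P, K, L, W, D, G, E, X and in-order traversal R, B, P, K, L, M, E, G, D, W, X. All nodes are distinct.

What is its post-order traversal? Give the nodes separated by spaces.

The first element of pre-order is the root; it splits in-order into left and right subtrees.
Root M: left subtree has 5 nodes {R, B, P, K, L}, right has 5 {E, G, D, W, X}.
  Root B: left subtree has 1 node {R}, right has 3 {P, K, L}.
    Root P: left subtree has 0 nodes { }, right has 2 {K, L}.
      Root K: left subtree has 0 nodes { }, right has 1 {L}.
  Root W: left subtree has 3 nodes {E, G, D}, right has 1 {X}.
    Root D: left subtree has 2 nodes {E, G}, right has 0 { }.
      Root G: left subtree has 1 node {E}, right has 0 { }.

R L K P B E G D X W M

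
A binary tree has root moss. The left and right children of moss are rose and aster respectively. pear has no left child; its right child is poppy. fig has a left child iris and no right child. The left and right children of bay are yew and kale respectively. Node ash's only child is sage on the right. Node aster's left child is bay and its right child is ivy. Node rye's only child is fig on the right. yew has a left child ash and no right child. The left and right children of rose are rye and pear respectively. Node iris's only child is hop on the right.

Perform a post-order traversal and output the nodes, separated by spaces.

Post-order visits the left subtree, then the right subtree, then the node.
At moss: go left to rose.
  At rose: go left to rye.
    At rye: no left child.
    At rye: go right to fig.
      At fig: go left to iris.
        At iris: no left child.
        At iris: go right to hop.
          hop is a leaf — visit hop.
        Visit iris.
      At fig: no right child.
      Visit fig.
    Visit rye.
  At rose: go right to pear.
    At pear: no left child.
    At pear: go right to poppy.
      poppy is a leaf — visit poppy.
    Visit pear.
  Visit rose.
At moss: go right to aster.
  At aster: go left to bay.
    At bay: go left to yew.
      At yew: go left to ash.
        At ash: no left child.
        At ash: go right to sage.
          sage is a leaf — visit sage.
        Visit ash.
      At yew: no right child.
      Visit yew.
    At bay: go right to kale.
      kale is a leaf — visit kale.
    Visit bay.
  At aster: go right to ivy.
    ivy is a leaf — visit ivy.
  Visit aster.
Visit moss.

hop iris fig rye poppy pear rose sage ash yew kale bay ivy aster moss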